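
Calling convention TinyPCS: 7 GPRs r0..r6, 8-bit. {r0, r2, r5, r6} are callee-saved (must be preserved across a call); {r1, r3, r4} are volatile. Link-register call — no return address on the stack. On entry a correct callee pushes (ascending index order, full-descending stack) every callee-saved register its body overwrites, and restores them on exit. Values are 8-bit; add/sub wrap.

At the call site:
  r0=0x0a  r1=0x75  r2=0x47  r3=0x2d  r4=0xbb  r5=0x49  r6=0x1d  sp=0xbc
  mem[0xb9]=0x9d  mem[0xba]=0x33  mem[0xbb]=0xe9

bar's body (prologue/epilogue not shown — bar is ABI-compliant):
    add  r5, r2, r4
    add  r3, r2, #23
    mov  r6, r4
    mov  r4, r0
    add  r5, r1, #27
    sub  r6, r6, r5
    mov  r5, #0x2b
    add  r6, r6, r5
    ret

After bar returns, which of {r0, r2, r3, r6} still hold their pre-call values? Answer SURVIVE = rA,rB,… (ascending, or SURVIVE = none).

SURVIVE = r0,r2,r6

prologue: push r5 -> mem[0xbb]=0x49, sp=0xbb
prologue: push r6 -> mem[0xba]=0x1d, sp=0xba
body[0] add  r5, r2, r4 -> r5=0x02
body[1] add  r3, r2, #23 -> r3=0x5e
body[2] mov  r6, r4 -> r6=0xbb
body[3] mov  r4, r0 -> r4=0x0a
body[4] add  r5, r1, #27 -> r5=0x90
body[5] sub  r6, r6, r5 -> r6=0x2b
body[6] mov  r5, #0x2b -> r5=0x2b
body[7] add  r6, r6, r5 -> r6=0x56
epilogue: pop r6=0x1d, sp=0xbb
epilogue: pop r5=0x49, sp=0xbc
r0: callee-saved, written=False
r2: callee-saved, written=False
r3: caller-saved, written=True
r6: callee-saved, written=True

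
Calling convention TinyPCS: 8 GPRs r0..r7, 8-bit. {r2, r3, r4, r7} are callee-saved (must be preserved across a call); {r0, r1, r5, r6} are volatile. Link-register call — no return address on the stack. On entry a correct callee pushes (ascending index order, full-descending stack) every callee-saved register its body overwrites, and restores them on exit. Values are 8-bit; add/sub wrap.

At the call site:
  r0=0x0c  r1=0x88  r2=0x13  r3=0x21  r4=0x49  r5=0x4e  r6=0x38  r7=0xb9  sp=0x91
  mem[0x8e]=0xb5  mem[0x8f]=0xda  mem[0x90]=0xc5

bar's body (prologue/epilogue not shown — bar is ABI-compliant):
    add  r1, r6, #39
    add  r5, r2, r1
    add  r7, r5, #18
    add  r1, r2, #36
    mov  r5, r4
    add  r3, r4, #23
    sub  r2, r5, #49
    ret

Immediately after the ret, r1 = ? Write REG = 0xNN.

REG = 0x37

prologue: push r2 -> mem[0x90]=0x13, sp=0x90
prologue: push r3 -> mem[0x8f]=0x21, sp=0x8f
prologue: push r7 -> mem[0x8e]=0xb9, sp=0x8e
body[0] add  r1, r6, #39 -> r1=0x5f
body[1] add  r5, r2, r1 -> r5=0x72
body[2] add  r7, r5, #18 -> r7=0x84
body[3] add  r1, r2, #36 -> r1=0x37
body[4] mov  r5, r4 -> r5=0x49
body[5] add  r3, r4, #23 -> r3=0x60
body[6] sub  r2, r5, #49 -> r2=0x18
epilogue: pop r7=0xb9, sp=0x8f
epilogue: pop r3=0x21, sp=0x90
epilogue: pop r2=0x13, sp=0x91
r1 is caller-saved -> body value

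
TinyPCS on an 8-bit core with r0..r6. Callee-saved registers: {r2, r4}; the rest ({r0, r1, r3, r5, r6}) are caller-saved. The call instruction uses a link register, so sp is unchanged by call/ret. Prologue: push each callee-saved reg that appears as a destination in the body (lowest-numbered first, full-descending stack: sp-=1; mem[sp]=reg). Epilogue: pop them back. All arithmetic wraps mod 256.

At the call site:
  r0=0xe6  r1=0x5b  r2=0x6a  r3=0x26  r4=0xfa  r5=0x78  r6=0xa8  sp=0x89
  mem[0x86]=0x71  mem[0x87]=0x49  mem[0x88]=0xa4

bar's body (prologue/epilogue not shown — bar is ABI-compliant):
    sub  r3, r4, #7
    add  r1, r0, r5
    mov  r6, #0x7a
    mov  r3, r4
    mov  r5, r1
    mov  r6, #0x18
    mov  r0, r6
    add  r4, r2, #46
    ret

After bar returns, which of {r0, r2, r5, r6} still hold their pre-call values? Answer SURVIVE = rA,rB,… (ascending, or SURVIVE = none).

prologue: push r4 -> mem[0x88]=0xfa, sp=0x88
body[0] sub  r3, r4, #7 -> r3=0xf3
body[1] add  r1, r0, r5 -> r1=0x5e
body[2] mov  r6, #0x7a -> r6=0x7a
body[3] mov  r3, r4 -> r3=0xfa
body[4] mov  r5, r1 -> r5=0x5e
body[5] mov  r6, #0x18 -> r6=0x18
body[6] mov  r0, r6 -> r0=0x18
body[7] add  r4, r2, #46 -> r4=0x98
epilogue: pop r4=0xfa, sp=0x89
r0: caller-saved, written=True
r2: callee-saved, written=False
r5: caller-saved, written=True
r6: caller-saved, written=True

SURVIVE = r2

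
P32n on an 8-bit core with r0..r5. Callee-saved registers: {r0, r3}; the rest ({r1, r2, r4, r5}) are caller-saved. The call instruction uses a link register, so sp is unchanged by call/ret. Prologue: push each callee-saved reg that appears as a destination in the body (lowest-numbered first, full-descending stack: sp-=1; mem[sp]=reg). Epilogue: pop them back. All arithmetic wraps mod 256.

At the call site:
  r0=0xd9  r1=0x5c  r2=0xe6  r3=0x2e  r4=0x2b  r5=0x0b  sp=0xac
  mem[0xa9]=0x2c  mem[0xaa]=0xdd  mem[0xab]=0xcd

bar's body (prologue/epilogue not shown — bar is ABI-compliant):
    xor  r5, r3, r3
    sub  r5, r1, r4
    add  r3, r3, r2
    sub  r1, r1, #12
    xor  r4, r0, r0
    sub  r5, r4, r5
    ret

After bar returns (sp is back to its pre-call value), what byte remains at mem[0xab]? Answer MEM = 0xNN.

MEM = 0x2e

prologue: push r3 → mem[0xab]=0x2e, sp=0xab
body[0] xor  r5, r3, r3 → r5=0x00
body[1] sub  r5, r1, r4 → r5=0x31
body[2] add  r3, r3, r2 → r3=0x14
body[3] sub  r1, r1, #12 → r1=0x50
body[4] xor  r4, r0, r0 → r4=0x00
body[5] sub  r5, r4, r5 → r5=0xcf
epilogue: pop r3=0x2e, sp=0xac
prologue pushed ['r3'] at ['0xab']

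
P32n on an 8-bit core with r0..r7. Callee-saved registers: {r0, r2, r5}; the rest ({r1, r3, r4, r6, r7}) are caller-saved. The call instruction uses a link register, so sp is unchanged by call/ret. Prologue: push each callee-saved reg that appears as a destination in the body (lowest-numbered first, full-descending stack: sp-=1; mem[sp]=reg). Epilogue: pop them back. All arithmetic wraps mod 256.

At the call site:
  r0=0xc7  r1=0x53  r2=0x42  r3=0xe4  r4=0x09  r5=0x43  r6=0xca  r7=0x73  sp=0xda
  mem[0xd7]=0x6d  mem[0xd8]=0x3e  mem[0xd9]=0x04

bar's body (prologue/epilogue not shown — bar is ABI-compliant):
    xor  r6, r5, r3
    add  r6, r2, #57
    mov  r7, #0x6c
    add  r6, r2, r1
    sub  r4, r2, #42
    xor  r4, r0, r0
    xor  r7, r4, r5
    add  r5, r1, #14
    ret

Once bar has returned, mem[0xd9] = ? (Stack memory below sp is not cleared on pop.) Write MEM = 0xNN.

MEM = 0x43

prologue: push r5 → mem[0xd9]=0x43, sp=0xd9
body[0] xor  r6, r5, r3 → r6=0xa7
body[1] add  r6, r2, #57 → r6=0x7b
body[2] mov  r7, #0x6c → r7=0x6c
body[3] add  r6, r2, r1 → r6=0x95
body[4] sub  r4, r2, #42 → r4=0x18
body[5] xor  r4, r0, r0 → r4=0x00
body[6] xor  r7, r4, r5 → r7=0x43
body[7] add  r5, r1, #14 → r5=0x61
epilogue: pop r5=0x43, sp=0xda
prologue pushed ['r5'] at ['0xd9']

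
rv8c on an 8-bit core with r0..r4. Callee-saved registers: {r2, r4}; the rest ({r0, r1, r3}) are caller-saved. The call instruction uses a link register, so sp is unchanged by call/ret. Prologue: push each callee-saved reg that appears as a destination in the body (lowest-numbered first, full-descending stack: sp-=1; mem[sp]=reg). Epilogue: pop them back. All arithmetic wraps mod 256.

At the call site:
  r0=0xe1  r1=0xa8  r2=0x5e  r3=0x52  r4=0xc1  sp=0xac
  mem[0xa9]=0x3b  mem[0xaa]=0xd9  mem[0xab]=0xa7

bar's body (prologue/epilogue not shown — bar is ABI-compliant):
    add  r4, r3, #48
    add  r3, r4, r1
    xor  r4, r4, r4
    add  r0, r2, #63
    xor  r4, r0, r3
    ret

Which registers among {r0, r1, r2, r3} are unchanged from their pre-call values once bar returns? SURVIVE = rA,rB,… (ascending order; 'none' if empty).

SURVIVE = r1,r2

prologue: push r4 -> mem[0xab]=0xc1, sp=0xab
body[0] add  r4, r3, #48 -> r4=0x82
body[1] add  r3, r4, r1 -> r3=0x2a
body[2] xor  r4, r4, r4 -> r4=0x00
body[3] add  r0, r2, #63 -> r0=0x9d
body[4] xor  r4, r0, r3 -> r4=0xb7
epilogue: pop r4=0xc1, sp=0xac
r0: caller-saved, written=True
r1: caller-saved, written=False
r2: callee-saved, written=False
r3: caller-saved, written=True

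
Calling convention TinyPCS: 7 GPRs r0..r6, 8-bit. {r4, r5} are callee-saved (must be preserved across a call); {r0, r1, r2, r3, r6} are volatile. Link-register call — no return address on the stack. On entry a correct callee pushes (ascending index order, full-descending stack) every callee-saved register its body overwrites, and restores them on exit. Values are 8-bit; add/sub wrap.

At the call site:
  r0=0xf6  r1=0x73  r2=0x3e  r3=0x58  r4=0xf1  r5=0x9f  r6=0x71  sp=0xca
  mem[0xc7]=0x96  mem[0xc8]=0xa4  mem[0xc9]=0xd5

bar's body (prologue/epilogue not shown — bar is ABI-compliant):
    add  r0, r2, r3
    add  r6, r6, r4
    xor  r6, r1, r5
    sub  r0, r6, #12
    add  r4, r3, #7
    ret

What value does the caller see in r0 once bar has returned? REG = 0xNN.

REG = 0xe0

prologue: push r4 -> mem[0xc9]=0xf1, sp=0xc9
body[0] add  r0, r2, r3 -> r0=0x96
body[1] add  r6, r6, r4 -> r6=0x62
body[2] xor  r6, r1, r5 -> r6=0xec
body[3] sub  r0, r6, #12 -> r0=0xe0
body[4] add  r4, r3, #7 -> r4=0x5f
epilogue: pop r4=0xf1, sp=0xca
r0 is caller-saved -> body value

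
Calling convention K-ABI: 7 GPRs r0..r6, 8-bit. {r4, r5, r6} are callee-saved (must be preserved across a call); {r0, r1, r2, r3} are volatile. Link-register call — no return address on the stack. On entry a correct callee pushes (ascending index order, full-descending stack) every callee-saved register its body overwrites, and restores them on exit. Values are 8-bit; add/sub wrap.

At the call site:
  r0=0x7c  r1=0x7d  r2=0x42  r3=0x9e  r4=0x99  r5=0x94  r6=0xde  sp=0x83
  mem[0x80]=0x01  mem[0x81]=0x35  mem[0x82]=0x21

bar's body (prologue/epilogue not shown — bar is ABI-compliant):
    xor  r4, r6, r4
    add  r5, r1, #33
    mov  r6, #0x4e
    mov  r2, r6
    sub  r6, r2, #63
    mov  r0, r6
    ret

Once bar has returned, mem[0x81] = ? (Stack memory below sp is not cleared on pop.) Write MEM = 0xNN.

MEM = 0x94

prologue: push r4 -> mem[0x82]=0x99, sp=0x82
prologue: push r5 -> mem[0x81]=0x94, sp=0x81
prologue: push r6 -> mem[0x80]=0xde, sp=0x80
body[0] xor  r4, r6, r4 -> r4=0x47
body[1] add  r5, r1, #33 -> r5=0x9e
body[2] mov  r6, #0x4e -> r6=0x4e
body[3] mov  r2, r6 -> r2=0x4e
body[4] sub  r6, r2, #63 -> r6=0x0f
body[5] mov  r0, r6 -> r0=0x0f
epilogue: pop r6=0xde, sp=0x81
epilogue: pop r5=0x94, sp=0x82
epilogue: pop r4=0x99, sp=0x83
prologue pushed ['r4', 'r5', 'r6'] at ['0x82', '0x81', '0x80']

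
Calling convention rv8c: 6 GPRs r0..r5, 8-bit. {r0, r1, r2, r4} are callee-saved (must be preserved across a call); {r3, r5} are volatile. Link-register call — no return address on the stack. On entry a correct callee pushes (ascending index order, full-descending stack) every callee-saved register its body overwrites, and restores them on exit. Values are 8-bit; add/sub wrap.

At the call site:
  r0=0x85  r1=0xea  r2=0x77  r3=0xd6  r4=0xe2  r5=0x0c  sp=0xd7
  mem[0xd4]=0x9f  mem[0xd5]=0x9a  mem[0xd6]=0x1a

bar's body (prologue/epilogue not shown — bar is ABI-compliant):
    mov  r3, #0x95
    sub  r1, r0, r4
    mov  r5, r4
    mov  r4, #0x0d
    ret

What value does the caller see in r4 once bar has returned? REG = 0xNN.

REG = 0xe2

prologue: push r1 → mem[0xd6]=0xea, sp=0xd6
prologue: push r4 → mem[0xd5]=0xe2, sp=0xd5
body[0] mov  r3, #0x95 → r3=0x95
body[1] sub  r1, r0, r4 → r1=0xa3
body[2] mov  r5, r4 → r5=0xe2
body[3] mov  r4, #0x0d → r4=0x0d
epilogue: pop r4=0xe2, sp=0xd6
epilogue: pop r1=0xea, sp=0xd7
r4 is callee-saved → restored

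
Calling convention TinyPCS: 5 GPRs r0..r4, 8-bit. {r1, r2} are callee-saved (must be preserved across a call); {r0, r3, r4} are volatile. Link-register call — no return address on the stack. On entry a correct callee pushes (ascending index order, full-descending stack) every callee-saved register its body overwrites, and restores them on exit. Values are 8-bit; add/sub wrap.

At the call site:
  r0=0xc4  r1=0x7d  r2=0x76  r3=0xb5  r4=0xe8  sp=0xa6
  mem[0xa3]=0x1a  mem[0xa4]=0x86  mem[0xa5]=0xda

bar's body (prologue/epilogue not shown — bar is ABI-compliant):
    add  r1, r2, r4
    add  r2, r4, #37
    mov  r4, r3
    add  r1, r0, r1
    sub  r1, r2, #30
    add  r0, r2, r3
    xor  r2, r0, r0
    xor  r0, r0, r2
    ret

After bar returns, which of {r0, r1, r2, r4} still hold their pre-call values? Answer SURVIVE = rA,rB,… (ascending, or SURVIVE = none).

SURVIVE = r1,r2

prologue: push r1 -> mem[0xa5]=0x7d, sp=0xa5
prologue: push r2 -> mem[0xa4]=0x76, sp=0xa4
body[0] add  r1, r2, r4 -> r1=0x5e
body[1] add  r2, r4, #37 -> r2=0x0d
body[2] mov  r4, r3 -> r4=0xb5
body[3] add  r1, r0, r1 -> r1=0x22
body[4] sub  r1, r2, #30 -> r1=0xef
body[5] add  r0, r2, r3 -> r0=0xc2
body[6] xor  r2, r0, r0 -> r2=0x00
body[7] xor  r0, r0, r2 -> r0=0xc2
epilogue: pop r2=0x76, sp=0xa5
epilogue: pop r1=0x7d, sp=0xa6
r0: caller-saved, written=True
r1: callee-saved, written=True
r2: callee-saved, written=True
r4: caller-saved, written=True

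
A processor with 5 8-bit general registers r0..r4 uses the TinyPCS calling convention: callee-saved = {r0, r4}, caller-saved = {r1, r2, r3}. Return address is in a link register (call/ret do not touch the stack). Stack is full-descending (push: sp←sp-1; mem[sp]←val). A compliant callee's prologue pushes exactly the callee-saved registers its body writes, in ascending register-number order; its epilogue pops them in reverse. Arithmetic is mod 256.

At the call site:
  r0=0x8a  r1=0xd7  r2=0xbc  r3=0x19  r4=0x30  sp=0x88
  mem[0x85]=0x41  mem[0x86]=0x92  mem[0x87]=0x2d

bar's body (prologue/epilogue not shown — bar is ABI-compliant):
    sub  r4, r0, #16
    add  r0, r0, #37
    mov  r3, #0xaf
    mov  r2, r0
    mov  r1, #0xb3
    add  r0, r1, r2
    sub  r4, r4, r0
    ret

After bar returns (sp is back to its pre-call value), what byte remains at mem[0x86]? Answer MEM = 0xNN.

prologue: push r0 → mem[0x87]=0x8a, sp=0x87
prologue: push r4 → mem[0x86]=0x30, sp=0x86
body[0] sub  r4, r0, #16 → r4=0x7a
body[1] add  r0, r0, #37 → r0=0xaf
body[2] mov  r3, #0xaf → r3=0xaf
body[3] mov  r2, r0 → r2=0xaf
body[4] mov  r1, #0xb3 → r1=0xb3
body[5] add  r0, r1, r2 → r0=0x62
body[6] sub  r4, r4, r0 → r4=0x18
epilogue: pop r4=0x30, sp=0x87
epilogue: pop r0=0x8a, sp=0x88
prologue pushed ['r0', 'r4'] at ['0x87', '0x86']

MEM = 0x30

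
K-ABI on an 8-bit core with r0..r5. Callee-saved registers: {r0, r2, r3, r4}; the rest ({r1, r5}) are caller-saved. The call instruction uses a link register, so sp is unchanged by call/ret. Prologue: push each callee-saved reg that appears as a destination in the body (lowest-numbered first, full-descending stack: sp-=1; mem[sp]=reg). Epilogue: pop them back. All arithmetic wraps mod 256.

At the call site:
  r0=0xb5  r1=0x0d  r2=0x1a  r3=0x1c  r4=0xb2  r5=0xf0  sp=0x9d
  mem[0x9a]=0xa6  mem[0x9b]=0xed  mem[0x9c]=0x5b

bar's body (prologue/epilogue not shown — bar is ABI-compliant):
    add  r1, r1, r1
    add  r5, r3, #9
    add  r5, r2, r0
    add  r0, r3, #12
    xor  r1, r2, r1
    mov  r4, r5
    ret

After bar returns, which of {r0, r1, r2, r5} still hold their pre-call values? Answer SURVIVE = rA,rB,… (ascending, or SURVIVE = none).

prologue: push r0 → mem[0x9c]=0xb5, sp=0x9c
prologue: push r4 → mem[0x9b]=0xb2, sp=0x9b
body[0] add  r1, r1, r1 → r1=0x1a
body[1] add  r5, r3, #9 → r5=0x25
body[2] add  r5, r2, r0 → r5=0xcf
body[3] add  r0, r3, #12 → r0=0x28
body[4] xor  r1, r2, r1 → r1=0x00
body[5] mov  r4, r5 → r4=0xcf
epilogue: pop r4=0xb2, sp=0x9c
epilogue: pop r0=0xb5, sp=0x9d
r0: callee-saved, written=True
r1: caller-saved, written=True
r2: callee-saved, written=False
r5: caller-saved, written=True

SURVIVE = r0,r2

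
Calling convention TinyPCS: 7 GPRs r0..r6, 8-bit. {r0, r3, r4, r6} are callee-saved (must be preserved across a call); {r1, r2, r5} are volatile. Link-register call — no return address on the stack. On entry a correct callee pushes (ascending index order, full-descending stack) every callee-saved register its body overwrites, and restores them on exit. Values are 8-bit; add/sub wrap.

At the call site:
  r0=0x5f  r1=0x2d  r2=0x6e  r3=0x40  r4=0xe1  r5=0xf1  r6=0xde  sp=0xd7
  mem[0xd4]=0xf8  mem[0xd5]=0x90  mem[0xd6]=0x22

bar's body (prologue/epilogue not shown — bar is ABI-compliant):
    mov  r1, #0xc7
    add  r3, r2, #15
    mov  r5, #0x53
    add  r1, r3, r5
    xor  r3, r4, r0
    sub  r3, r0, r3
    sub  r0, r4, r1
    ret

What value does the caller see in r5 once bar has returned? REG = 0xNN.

REG = 0x53

prologue: push r0 -> mem[0xd6]=0x5f, sp=0xd6
prologue: push r3 -> mem[0xd5]=0x40, sp=0xd5
body[0] mov  r1, #0xc7 -> r1=0xc7
body[1] add  r3, r2, #15 -> r3=0x7d
body[2] mov  r5, #0x53 -> r5=0x53
body[3] add  r1, r3, r5 -> r1=0xd0
body[4] xor  r3, r4, r0 -> r3=0xbe
body[5] sub  r3, r0, r3 -> r3=0xa1
body[6] sub  r0, r4, r1 -> r0=0x11
epilogue: pop r3=0x40, sp=0xd6
epilogue: pop r0=0x5f, sp=0xd7
r5 is caller-saved -> body value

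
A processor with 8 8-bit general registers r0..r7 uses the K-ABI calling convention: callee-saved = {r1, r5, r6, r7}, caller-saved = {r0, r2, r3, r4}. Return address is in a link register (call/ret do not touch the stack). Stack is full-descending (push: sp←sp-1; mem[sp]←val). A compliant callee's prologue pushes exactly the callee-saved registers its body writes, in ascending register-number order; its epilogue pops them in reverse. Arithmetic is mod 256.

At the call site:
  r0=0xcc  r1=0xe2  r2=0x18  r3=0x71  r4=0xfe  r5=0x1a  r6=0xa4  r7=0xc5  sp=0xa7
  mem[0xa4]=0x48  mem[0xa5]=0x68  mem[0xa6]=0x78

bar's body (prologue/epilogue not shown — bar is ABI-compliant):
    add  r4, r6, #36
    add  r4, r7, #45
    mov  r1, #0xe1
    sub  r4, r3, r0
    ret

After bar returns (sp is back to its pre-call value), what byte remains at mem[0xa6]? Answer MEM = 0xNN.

MEM = 0xe2

prologue: push r1 -> mem[0xa6]=0xe2, sp=0xa6
body[0] add  r4, r6, #36 -> r4=0xc8
body[1] add  r4, r7, #45 -> r4=0xf2
body[2] mov  r1, #0xe1 -> r1=0xe1
body[3] sub  r4, r3, r0 -> r4=0xa5
epilogue: pop r1=0xe2, sp=0xa7
prologue pushed ['r1'] at ['0xa6']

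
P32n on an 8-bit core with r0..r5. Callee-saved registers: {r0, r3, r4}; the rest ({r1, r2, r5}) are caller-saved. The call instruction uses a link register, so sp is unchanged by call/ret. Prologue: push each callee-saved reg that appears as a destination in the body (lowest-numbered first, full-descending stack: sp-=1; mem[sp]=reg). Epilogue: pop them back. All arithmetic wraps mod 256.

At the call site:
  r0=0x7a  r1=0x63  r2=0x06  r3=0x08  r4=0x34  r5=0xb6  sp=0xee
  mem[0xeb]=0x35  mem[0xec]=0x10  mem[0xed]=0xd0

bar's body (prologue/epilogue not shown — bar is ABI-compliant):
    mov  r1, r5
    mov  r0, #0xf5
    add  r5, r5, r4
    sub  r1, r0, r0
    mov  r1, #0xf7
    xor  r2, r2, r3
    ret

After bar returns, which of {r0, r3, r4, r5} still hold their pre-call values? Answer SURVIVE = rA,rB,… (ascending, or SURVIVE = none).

prologue: push r0 → mem[0xed]=0x7a, sp=0xed
body[0] mov  r1, r5 → r1=0xb6
body[1] mov  r0, #0xf5 → r0=0xf5
body[2] add  r5, r5, r4 → r5=0xea
body[3] sub  r1, r0, r0 → r1=0x00
body[4] mov  r1, #0xf7 → r1=0xf7
body[5] xor  r2, r2, r3 → r2=0x0e
epilogue: pop r0=0x7a, sp=0xee
r0: callee-saved, written=True
r3: callee-saved, written=False
r4: callee-saved, written=False
r5: caller-saved, written=True

SURVIVE = r0,r3,r4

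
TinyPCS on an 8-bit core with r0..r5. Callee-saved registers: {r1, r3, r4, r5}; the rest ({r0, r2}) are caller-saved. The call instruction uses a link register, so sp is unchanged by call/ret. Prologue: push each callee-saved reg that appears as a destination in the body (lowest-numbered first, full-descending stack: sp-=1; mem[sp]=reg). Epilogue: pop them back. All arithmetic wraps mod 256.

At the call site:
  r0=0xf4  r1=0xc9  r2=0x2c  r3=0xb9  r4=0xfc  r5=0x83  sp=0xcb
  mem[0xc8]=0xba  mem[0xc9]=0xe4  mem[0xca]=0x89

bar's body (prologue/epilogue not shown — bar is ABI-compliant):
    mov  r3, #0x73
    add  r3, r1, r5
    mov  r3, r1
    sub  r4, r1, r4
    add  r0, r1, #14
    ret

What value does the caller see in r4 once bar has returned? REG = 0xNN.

REG = 0xfc

prologue: push r3 -> mem[0xca]=0xb9, sp=0xca
prologue: push r4 -> mem[0xc9]=0xfc, sp=0xc9
body[0] mov  r3, #0x73 -> r3=0x73
body[1] add  r3, r1, r5 -> r3=0x4c
body[2] mov  r3, r1 -> r3=0xc9
body[3] sub  r4, r1, r4 -> r4=0xcd
body[4] add  r0, r1, #14 -> r0=0xd7
epilogue: pop r4=0xfc, sp=0xca
epilogue: pop r3=0xb9, sp=0xcb
r4 is callee-saved -> restored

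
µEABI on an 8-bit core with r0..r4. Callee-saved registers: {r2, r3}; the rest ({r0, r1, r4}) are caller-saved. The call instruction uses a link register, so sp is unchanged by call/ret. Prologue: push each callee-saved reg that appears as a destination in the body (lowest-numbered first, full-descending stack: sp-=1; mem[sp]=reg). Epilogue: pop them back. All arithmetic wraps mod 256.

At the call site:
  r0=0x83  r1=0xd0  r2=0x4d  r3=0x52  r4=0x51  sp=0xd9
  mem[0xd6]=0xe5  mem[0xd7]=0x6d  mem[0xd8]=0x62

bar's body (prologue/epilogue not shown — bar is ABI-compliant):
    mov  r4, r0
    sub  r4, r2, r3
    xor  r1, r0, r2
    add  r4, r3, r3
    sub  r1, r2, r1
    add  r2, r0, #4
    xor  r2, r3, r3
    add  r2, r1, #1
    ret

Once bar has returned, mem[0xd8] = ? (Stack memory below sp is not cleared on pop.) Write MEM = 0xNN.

prologue: push r2 -> mem[0xd8]=0x4d, sp=0xd8
body[0] mov  r4, r0 -> r4=0x83
body[1] sub  r4, r2, r3 -> r4=0xfb
body[2] xor  r1, r0, r2 -> r1=0xce
body[3] add  r4, r3, r3 -> r4=0xa4
body[4] sub  r1, r2, r1 -> r1=0x7f
body[5] add  r2, r0, #4 -> r2=0x87
body[6] xor  r2, r3, r3 -> r2=0x00
body[7] add  r2, r1, #1 -> r2=0x80
epilogue: pop r2=0x4d, sp=0xd9
prologue pushed ['r2'] at ['0xd8']

MEM = 0x4d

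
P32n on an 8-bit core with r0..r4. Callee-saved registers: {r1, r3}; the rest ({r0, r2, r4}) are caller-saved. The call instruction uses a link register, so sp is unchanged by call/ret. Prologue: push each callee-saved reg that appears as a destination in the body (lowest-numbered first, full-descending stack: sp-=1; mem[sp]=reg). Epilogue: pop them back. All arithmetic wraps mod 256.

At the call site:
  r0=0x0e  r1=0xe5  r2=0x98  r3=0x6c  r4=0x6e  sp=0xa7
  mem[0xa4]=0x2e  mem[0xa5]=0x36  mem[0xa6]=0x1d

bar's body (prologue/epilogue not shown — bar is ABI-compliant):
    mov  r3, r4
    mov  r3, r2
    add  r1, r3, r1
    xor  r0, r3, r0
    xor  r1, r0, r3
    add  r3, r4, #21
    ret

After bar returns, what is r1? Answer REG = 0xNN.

prologue: push r1 -> mem[0xa6]=0xe5, sp=0xa6
prologue: push r3 -> mem[0xa5]=0x6c, sp=0xa5
body[0] mov  r3, r4 -> r3=0x6e
body[1] mov  r3, r2 -> r3=0x98
body[2] add  r1, r3, r1 -> r1=0x7d
body[3] xor  r0, r3, r0 -> r0=0x96
body[4] xor  r1, r0, r3 -> r1=0x0e
body[5] add  r3, r4, #21 -> r3=0x83
epilogue: pop r3=0x6c, sp=0xa6
epilogue: pop r1=0xe5, sp=0xa7
r1 is callee-saved -> restored

REG = 0xe5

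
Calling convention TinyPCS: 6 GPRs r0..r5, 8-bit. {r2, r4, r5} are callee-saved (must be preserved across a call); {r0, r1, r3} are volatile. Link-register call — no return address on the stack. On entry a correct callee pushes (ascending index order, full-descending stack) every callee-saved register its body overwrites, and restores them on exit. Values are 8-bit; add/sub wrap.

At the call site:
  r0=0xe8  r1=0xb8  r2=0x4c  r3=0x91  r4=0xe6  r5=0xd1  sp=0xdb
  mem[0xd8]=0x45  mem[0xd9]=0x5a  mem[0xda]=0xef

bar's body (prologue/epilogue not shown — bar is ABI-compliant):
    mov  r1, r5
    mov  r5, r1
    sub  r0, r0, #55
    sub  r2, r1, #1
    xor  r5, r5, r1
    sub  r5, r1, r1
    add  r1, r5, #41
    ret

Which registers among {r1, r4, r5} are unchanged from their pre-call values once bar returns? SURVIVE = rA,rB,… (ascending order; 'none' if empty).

SURVIVE = r4,r5

prologue: push r2 → mem[0xda]=0x4c, sp=0xda
prologue: push r5 → mem[0xd9]=0xd1, sp=0xd9
body[0] mov  r1, r5 → r1=0xd1
body[1] mov  r5, r1 → r5=0xd1
body[2] sub  r0, r0, #55 → r0=0xb1
body[3] sub  r2, r1, #1 → r2=0xd0
body[4] xor  r5, r5, r1 → r5=0x00
body[5] sub  r5, r1, r1 → r5=0x00
body[6] add  r1, r5, #41 → r1=0x29
epilogue: pop r5=0xd1, sp=0xda
epilogue: pop r2=0x4c, sp=0xdb
r1: caller-saved, written=True
r4: callee-saved, written=False
r5: callee-saved, written=True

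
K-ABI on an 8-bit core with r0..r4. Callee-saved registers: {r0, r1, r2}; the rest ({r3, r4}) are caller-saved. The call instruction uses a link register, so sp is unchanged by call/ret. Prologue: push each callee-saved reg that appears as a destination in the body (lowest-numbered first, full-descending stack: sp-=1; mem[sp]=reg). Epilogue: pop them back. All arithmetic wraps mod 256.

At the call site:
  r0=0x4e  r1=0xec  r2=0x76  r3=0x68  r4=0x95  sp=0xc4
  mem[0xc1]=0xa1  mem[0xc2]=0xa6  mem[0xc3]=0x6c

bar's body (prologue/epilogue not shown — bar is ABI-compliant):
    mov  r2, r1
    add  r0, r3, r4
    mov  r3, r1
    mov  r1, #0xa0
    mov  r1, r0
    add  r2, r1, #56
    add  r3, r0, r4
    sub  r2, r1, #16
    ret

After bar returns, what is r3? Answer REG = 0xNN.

REG = 0x92

prologue: push r0 → mem[0xc3]=0x4e, sp=0xc3
prologue: push r1 → mem[0xc2]=0xec, sp=0xc2
prologue: push r2 → mem[0xc1]=0x76, sp=0xc1
body[0] mov  r2, r1 → r2=0xec
body[1] add  r0, r3, r4 → r0=0xfd
body[2] mov  r3, r1 → r3=0xec
body[3] mov  r1, #0xa0 → r1=0xa0
body[4] mov  r1, r0 → r1=0xfd
body[5] add  r2, r1, #56 → r2=0x35
body[6] add  r3, r0, r4 → r3=0x92
body[7] sub  r2, r1, #16 → r2=0xed
epilogue: pop r2=0x76, sp=0xc2
epilogue: pop r1=0xec, sp=0xc3
epilogue: pop r0=0x4e, sp=0xc4
r3 is caller-saved → body value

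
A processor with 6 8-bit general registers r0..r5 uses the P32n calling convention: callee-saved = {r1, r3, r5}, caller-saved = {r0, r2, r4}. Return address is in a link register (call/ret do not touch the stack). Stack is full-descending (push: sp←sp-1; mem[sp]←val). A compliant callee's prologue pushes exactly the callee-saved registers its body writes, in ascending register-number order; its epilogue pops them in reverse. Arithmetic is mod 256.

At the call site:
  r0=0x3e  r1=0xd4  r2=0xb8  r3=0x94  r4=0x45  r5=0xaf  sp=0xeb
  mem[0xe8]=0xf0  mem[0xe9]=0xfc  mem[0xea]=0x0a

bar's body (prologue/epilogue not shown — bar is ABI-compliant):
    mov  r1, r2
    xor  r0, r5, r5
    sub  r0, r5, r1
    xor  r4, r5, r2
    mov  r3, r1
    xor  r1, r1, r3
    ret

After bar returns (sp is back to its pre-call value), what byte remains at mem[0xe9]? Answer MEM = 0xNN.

MEM = 0x94

prologue: push r1 → mem[0xea]=0xd4, sp=0xea
prologue: push r3 → mem[0xe9]=0x94, sp=0xe9
body[0] mov  r1, r2 → r1=0xb8
body[1] xor  r0, r5, r5 → r0=0x00
body[2] sub  r0, r5, r1 → r0=0xf7
body[3] xor  r4, r5, r2 → r4=0x17
body[4] mov  r3, r1 → r3=0xb8
body[5] xor  r1, r1, r3 → r1=0x00
epilogue: pop r3=0x94, sp=0xea
epilogue: pop r1=0xd4, sp=0xeb
prologue pushed ['r1', 'r3'] at ['0xea', '0xe9']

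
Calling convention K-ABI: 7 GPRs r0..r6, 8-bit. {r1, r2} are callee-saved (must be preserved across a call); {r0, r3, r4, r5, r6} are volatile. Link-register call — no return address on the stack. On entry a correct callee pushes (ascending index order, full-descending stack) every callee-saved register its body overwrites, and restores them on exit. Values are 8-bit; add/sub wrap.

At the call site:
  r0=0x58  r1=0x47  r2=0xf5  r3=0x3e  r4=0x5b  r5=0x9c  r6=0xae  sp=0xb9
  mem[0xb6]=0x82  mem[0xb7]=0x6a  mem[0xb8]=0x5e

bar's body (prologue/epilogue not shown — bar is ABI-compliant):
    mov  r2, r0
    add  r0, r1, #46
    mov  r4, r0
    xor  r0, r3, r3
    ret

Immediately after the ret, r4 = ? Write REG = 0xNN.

REG = 0x75

prologue: push r2 → mem[0xb8]=0xf5, sp=0xb8
body[0] mov  r2, r0 → r2=0x58
body[1] add  r0, r1, #46 → r0=0x75
body[2] mov  r4, r0 → r4=0x75
body[3] xor  r0, r3, r3 → r0=0x00
epilogue: pop r2=0xf5, sp=0xb9
r4 is caller-saved → body value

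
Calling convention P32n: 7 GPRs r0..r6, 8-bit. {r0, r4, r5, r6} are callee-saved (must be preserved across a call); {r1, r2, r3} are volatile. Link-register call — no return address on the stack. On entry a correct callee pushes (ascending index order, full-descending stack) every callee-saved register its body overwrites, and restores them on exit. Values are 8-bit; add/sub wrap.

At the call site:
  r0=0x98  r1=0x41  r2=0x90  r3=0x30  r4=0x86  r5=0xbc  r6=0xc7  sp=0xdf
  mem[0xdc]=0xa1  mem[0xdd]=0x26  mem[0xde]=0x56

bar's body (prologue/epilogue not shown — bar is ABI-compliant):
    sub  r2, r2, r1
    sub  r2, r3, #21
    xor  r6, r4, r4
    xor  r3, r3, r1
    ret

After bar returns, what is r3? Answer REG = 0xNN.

prologue: push r6 → mem[0xde]=0xc7, sp=0xde
body[0] sub  r2, r2, r1 → r2=0x4f
body[1] sub  r2, r3, #21 → r2=0x1b
body[2] xor  r6, r4, r4 → r6=0x00
body[3] xor  r3, r3, r1 → r3=0x71
epilogue: pop r6=0xc7, sp=0xdf
r3 is caller-saved → body value

REG = 0x71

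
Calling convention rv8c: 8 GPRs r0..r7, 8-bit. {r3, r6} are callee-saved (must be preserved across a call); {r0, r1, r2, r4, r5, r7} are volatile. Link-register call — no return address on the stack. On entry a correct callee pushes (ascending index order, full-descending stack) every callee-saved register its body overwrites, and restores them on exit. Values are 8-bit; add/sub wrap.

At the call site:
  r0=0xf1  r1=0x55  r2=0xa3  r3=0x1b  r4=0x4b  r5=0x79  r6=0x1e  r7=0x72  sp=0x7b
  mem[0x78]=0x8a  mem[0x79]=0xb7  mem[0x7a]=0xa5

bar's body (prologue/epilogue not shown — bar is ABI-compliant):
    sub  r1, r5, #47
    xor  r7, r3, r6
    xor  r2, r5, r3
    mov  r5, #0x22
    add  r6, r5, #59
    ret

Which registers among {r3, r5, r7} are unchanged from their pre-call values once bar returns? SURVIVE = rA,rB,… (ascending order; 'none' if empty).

prologue: push r6 -> mem[0x7a]=0x1e, sp=0x7a
body[0] sub  r1, r5, #47 -> r1=0x4a
body[1] xor  r7, r3, r6 -> r7=0x05
body[2] xor  r2, r5, r3 -> r2=0x62
body[3] mov  r5, #0x22 -> r5=0x22
body[4] add  r6, r5, #59 -> r6=0x5d
epilogue: pop r6=0x1e, sp=0x7b
r3: callee-saved, written=False
r5: caller-saved, written=True
r7: caller-saved, written=True

SURVIVE = r3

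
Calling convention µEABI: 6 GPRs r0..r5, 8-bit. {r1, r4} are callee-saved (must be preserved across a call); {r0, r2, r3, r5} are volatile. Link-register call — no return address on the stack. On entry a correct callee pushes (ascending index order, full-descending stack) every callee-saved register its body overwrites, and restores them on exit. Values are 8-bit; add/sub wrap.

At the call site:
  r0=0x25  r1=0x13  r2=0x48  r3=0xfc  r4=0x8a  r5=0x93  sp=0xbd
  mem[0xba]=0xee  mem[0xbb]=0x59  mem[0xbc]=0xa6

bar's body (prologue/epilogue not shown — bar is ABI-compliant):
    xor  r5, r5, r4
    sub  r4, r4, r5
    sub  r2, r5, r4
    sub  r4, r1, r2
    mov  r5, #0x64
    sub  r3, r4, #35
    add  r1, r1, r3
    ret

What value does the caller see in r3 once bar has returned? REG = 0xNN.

REG = 0x48

prologue: push r1 -> mem[0xbc]=0x13, sp=0xbc
prologue: push r4 -> mem[0xbb]=0x8a, sp=0xbb
body[0] xor  r5, r5, r4 -> r5=0x19
body[1] sub  r4, r4, r5 -> r4=0x71
body[2] sub  r2, r5, r4 -> r2=0xa8
body[3] sub  r4, r1, r2 -> r4=0x6b
body[4] mov  r5, #0x64 -> r5=0x64
body[5] sub  r3, r4, #35 -> r3=0x48
body[6] add  r1, r1, r3 -> r1=0x5b
epilogue: pop r4=0x8a, sp=0xbc
epilogue: pop r1=0x13, sp=0xbd
r3 is caller-saved -> body value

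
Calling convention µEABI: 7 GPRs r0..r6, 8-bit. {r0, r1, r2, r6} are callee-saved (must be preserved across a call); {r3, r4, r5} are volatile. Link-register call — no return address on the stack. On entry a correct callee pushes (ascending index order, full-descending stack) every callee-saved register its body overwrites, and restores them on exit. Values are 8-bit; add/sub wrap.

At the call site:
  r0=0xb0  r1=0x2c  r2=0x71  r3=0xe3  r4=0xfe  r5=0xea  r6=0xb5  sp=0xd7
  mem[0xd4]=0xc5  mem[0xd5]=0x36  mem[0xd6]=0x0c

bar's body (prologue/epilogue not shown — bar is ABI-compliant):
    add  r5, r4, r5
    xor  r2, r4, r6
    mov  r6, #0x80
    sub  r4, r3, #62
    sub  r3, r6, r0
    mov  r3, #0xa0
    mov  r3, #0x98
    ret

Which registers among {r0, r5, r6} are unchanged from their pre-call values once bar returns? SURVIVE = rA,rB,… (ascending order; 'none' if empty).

SURVIVE = r0,r6

prologue: push r2 → mem[0xd6]=0x71, sp=0xd6
prologue: push r6 → mem[0xd5]=0xb5, sp=0xd5
body[0] add  r5, r4, r5 → r5=0xe8
body[1] xor  r2, r4, r6 → r2=0x4b
body[2] mov  r6, #0x80 → r6=0x80
body[3] sub  r4, r3, #62 → r4=0xa5
body[4] sub  r3, r6, r0 → r3=0xd0
body[5] mov  r3, #0xa0 → r3=0xa0
body[6] mov  r3, #0x98 → r3=0x98
epilogue: pop r6=0xb5, sp=0xd6
epilogue: pop r2=0x71, sp=0xd7
r0: callee-saved, written=False
r5: caller-saved, written=True
r6: callee-saved, written=True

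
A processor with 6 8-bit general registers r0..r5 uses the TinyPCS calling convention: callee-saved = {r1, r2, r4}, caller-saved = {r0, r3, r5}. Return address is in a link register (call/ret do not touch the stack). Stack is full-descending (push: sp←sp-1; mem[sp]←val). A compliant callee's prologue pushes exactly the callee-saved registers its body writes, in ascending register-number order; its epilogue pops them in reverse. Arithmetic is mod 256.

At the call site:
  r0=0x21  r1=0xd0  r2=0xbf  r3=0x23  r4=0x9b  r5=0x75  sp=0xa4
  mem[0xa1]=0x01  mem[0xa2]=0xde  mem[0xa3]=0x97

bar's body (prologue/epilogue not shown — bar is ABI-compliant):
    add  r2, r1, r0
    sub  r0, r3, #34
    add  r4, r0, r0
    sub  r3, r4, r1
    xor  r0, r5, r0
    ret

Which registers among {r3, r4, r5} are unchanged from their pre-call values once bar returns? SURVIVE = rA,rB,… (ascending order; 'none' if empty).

SURVIVE = r4,r5

prologue: push r2 → mem[0xa3]=0xbf, sp=0xa3
prologue: push r4 → mem[0xa2]=0x9b, sp=0xa2
body[0] add  r2, r1, r0 → r2=0xf1
body[1] sub  r0, r3, #34 → r0=0x01
body[2] add  r4, r0, r0 → r4=0x02
body[3] sub  r3, r4, r1 → r3=0x32
body[4] xor  r0, r5, r0 → r0=0x74
epilogue: pop r4=0x9b, sp=0xa3
epilogue: pop r2=0xbf, sp=0xa4
r3: caller-saved, written=True
r4: callee-saved, written=True
r5: caller-saved, written=False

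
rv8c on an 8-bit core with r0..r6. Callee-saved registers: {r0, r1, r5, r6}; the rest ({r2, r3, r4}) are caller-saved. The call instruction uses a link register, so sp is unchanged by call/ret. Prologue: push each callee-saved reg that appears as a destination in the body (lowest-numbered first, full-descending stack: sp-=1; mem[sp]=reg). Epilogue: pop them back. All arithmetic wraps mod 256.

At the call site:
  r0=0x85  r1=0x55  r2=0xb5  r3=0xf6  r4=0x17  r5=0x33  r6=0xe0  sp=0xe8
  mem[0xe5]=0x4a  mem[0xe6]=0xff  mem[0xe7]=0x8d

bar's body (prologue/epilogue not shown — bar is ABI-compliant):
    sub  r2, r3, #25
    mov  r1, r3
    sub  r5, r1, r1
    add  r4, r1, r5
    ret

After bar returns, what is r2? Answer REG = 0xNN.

REG = 0xdd

prologue: push r1 → mem[0xe7]=0x55, sp=0xe7
prologue: push r5 → mem[0xe6]=0x33, sp=0xe6
body[0] sub  r2, r3, #25 → r2=0xdd
body[1] mov  r1, r3 → r1=0xf6
body[2] sub  r5, r1, r1 → r5=0x00
body[3] add  r4, r1, r5 → r4=0xf6
epilogue: pop r5=0x33, sp=0xe7
epilogue: pop r1=0x55, sp=0xe8
r2 is caller-saved → body value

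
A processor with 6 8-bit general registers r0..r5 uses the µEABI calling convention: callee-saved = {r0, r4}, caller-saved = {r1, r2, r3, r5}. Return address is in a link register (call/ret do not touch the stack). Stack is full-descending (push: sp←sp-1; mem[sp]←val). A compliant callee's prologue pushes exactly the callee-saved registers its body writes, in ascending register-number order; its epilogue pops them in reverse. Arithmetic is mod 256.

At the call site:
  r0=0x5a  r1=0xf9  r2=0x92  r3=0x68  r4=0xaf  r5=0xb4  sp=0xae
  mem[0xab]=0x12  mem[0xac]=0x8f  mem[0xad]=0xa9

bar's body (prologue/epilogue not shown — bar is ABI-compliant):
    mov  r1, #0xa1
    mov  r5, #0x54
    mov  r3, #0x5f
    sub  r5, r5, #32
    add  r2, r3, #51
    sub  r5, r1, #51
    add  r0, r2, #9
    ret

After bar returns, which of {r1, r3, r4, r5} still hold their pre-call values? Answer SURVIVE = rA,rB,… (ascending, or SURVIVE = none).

prologue: push r0 → mem[0xad]=0x5a, sp=0xad
body[0] mov  r1, #0xa1 → r1=0xa1
body[1] mov  r5, #0x54 → r5=0x54
body[2] mov  r3, #0x5f → r3=0x5f
body[3] sub  r5, r5, #32 → r5=0x34
body[4] add  r2, r3, #51 → r2=0x92
body[5] sub  r5, r1, #51 → r5=0x6e
body[6] add  r0, r2, #9 → r0=0x9b
epilogue: pop r0=0x5a, sp=0xae
r1: caller-saved, written=True
r3: caller-saved, written=True
r4: callee-saved, written=False
r5: caller-saved, written=True

SURVIVE = r4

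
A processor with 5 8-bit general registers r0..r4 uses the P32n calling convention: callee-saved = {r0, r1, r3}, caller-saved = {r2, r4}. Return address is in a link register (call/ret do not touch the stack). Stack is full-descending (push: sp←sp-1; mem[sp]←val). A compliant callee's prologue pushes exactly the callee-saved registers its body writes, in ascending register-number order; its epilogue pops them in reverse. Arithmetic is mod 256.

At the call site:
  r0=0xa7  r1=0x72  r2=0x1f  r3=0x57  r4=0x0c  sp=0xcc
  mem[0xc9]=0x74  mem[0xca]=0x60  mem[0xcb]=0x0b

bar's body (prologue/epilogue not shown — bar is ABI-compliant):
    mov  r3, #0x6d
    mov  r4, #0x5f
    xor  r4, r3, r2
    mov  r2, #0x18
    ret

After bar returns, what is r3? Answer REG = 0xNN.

REG = 0x57

prologue: push r3 → mem[0xcb]=0x57, sp=0xcb
body[0] mov  r3, #0x6d → r3=0x6d
body[1] mov  r4, #0x5f → r4=0x5f
body[2] xor  r4, r3, r2 → r4=0x72
body[3] mov  r2, #0x18 → r2=0x18
epilogue: pop r3=0x57, sp=0xcc
r3 is callee-saved → restored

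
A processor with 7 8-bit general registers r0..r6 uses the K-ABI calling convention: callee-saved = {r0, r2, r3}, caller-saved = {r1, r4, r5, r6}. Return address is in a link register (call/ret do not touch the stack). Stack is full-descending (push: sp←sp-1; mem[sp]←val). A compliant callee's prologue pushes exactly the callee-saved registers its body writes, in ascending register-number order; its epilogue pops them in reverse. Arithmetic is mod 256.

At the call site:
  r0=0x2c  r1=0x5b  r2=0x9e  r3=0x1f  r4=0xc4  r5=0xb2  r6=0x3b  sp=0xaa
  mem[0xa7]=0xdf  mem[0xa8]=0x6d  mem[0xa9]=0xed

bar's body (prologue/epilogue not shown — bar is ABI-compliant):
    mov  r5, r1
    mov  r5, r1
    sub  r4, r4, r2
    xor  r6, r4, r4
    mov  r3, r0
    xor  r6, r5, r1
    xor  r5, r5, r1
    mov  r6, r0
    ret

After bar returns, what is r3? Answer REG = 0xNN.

prologue: push r3 → mem[0xa9]=0x1f, sp=0xa9
body[0] mov  r5, r1 → r5=0x5b
body[1] mov  r5, r1 → r5=0x5b
body[2] sub  r4, r4, r2 → r4=0x26
body[3] xor  r6, r4, r4 → r6=0x00
body[4] mov  r3, r0 → r3=0x2c
body[5] xor  r6, r5, r1 → r6=0x00
body[6] xor  r5, r5, r1 → r5=0x00
body[7] mov  r6, r0 → r6=0x2c
epilogue: pop r3=0x1f, sp=0xaa
r3 is callee-saved → restored

REG = 0x1f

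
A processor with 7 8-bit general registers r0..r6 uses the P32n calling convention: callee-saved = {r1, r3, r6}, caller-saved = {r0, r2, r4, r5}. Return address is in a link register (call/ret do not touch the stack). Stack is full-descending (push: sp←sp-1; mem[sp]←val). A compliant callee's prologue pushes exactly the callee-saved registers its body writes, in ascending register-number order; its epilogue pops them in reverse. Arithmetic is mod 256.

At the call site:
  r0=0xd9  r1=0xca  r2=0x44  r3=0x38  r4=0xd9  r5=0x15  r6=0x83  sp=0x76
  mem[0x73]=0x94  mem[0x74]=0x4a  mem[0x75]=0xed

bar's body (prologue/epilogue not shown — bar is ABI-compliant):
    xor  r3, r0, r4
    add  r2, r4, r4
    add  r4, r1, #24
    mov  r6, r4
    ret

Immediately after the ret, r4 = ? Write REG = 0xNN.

prologue: push r3 -> mem[0x75]=0x38, sp=0x75
prologue: push r6 -> mem[0x74]=0x83, sp=0x74
body[0] xor  r3, r0, r4 -> r3=0x00
body[1] add  r2, r4, r4 -> r2=0xb2
body[2] add  r4, r1, #24 -> r4=0xe2
body[3] mov  r6, r4 -> r6=0xe2
epilogue: pop r6=0x83, sp=0x75
epilogue: pop r3=0x38, sp=0x76
r4 is caller-saved -> body value

REG = 0xe2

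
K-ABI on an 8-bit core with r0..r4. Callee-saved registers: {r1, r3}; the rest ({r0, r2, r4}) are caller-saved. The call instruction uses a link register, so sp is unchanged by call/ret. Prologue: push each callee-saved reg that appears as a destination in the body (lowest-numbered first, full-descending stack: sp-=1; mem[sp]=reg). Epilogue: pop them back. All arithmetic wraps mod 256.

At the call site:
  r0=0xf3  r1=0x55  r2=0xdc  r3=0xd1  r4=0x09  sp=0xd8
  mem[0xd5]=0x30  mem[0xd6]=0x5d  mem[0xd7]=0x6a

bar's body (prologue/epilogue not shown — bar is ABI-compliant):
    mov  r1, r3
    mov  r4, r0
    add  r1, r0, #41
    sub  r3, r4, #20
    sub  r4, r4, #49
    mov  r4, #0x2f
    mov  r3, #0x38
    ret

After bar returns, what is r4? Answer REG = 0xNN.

prologue: push r1 → mem[0xd7]=0x55, sp=0xd7
prologue: push r3 → mem[0xd6]=0xd1, sp=0xd6
body[0] mov  r1, r3 → r1=0xd1
body[1] mov  r4, r0 → r4=0xf3
body[2] add  r1, r0, #41 → r1=0x1c
body[3] sub  r3, r4, #20 → r3=0xdf
body[4] sub  r4, r4, #49 → r4=0xc2
body[5] mov  r4, #0x2f → r4=0x2f
body[6] mov  r3, #0x38 → r3=0x38
epilogue: pop r3=0xd1, sp=0xd7
epilogue: pop r1=0x55, sp=0xd8
r4 is caller-saved → body value

REG = 0x2f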